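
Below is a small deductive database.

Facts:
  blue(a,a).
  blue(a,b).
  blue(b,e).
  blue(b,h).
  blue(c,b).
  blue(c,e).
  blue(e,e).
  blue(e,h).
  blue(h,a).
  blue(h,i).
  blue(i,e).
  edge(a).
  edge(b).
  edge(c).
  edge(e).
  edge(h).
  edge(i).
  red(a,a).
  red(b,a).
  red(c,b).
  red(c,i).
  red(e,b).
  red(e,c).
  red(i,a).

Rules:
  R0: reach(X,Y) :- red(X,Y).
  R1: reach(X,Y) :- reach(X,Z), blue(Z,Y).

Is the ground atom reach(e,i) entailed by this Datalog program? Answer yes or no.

yes

round 1: derive reach(a,a) via R0 from red(a,a)
round 1: derive reach(b,a) via R0 from red(b,a)
round 1: derive reach(c,b) via R0 from red(c,b)
round 1: derive reach(c,i) via R0 from red(c,i)
round 1: derive reach(e,b) via R0 from red(e,b)
round 1: derive reach(e,c) via R0 from red(e,c)
round 1: derive reach(i,a) via R0 from red(i,a)
round 2: derive reach(a,b) via R1 from reach(a,a), blue(a,b)
round 2: derive reach(b,b) via R1 from reach(b,a), blue(a,b)
round 2: derive reach(c,e) via R1 from reach(c,b), blue(b,e)
round 2: derive reach(c,h) via R1 from reach(c,b), blue(b,h)
round 2: derive reach(e,e) via R1 from reach(e,b), blue(b,e)
round 2: derive reach(e,h) via R1 from reach(e,b), blue(b,h)
round 2: derive reach(i,b) via R1 from reach(i,a), blue(a,b)
round 3: derive reach(a,e) via R1 from reach(a,b), blue(b,e)
round 3: derive reach(a,h) via R1 from reach(a,b), blue(b,h)
round 3: derive reach(b,e) via R1 from reach(b,b), blue(b,e)
round 3: derive reach(b,h) via R1 from reach(b,b), blue(b,h)
round 3: derive reach(c,a) via R1 from reach(c,h), blue(h,a)
round 3: derive reach(e,a) via R1 from reach(e,h), blue(h,a)
round 3: derive reach(e,i) via R1 from reach(e,h), blue(h,i)
round 3: derive reach(i,e) via R1 from reach(i,b), blue(b,e)
round 3: derive reach(i,h) via R1 from reach(i,b), blue(b,h)
round 4: derive reach(a,i) via R1 from reach(a,h), blue(h,i)
round 4: derive reach(b,i) via R1 from reach(b,h), blue(h,i)
round 4: derive reach(i,i) via R1 from reach(i,h), blue(h,i)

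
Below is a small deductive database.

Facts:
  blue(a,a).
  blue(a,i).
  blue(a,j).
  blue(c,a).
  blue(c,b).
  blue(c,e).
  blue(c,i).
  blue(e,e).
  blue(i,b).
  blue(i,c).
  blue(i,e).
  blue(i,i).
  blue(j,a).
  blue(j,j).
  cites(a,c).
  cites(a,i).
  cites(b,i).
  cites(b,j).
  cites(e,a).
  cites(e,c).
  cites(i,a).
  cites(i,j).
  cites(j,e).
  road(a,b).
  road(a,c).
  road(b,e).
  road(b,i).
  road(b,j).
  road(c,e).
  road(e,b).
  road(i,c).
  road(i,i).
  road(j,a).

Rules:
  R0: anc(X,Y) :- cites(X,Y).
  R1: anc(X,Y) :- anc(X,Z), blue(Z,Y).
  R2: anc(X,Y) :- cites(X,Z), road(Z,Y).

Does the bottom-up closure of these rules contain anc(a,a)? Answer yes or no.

yes

round 1: derive anc(a,c) via R0 from cites(a,c)
round 1: derive anc(a,i) via R0 from cites(a,i)
round 1: derive anc(b,i) via R0 from cites(b,i)
round 1: derive anc(b,j) via R0 from cites(b,j)
round 1: derive anc(e,a) via R0 from cites(e,a)
round 1: derive anc(e,c) via R0 from cites(e,c)
round 1: derive anc(i,a) via R0 from cites(i,a)
round 1: derive anc(i,j) via R0 from cites(i,j)
round 1: derive anc(j,e) via R0 from cites(j,e)
round 1: derive anc(a,e) via R2 from cites(a,c), road(c,e)
round 1: derive anc(b,a) via R2 from cites(b,j), road(j,a)
round 1: derive anc(b,c) via R2 from cites(b,i), road(i,c)
round 1: derive anc(e,b) via R2 from cites(e,a), road(a,b)
round 1: derive anc(e,e) via R2 from cites(e,c), road(c,e)
round 1: derive anc(i,b) via R2 from cites(i,a), road(a,b)
round 1: derive anc(i,c) via R2 from cites(i,a), road(a,c)
round 1: derive anc(j,b) via R2 from cites(j,e), road(e,b)
round 2: derive anc(a,a) via R1 from anc(a,c), blue(c,a)
round 2: derive anc(a,b) via R1 from anc(a,c), blue(c,b)
round 2: derive anc(b,b) via R1 from anc(b,c), blue(c,b)
round 2: derive anc(b,e) via R1 from anc(b,c), blue(c,e)
round 2: derive anc(e,i) via R1 from anc(e,a), blue(a,i)
round 2: derive anc(e,j) via R1 from anc(e,a), blue(a,j)
round 2: derive anc(i,e) via R1 from anc(i,c), blue(c,e)
round 2: derive anc(i,i) via R1 from anc(i,a), blue(a,i)
round 3: derive anc(a,j) via R1 from anc(a,a), blue(a,j)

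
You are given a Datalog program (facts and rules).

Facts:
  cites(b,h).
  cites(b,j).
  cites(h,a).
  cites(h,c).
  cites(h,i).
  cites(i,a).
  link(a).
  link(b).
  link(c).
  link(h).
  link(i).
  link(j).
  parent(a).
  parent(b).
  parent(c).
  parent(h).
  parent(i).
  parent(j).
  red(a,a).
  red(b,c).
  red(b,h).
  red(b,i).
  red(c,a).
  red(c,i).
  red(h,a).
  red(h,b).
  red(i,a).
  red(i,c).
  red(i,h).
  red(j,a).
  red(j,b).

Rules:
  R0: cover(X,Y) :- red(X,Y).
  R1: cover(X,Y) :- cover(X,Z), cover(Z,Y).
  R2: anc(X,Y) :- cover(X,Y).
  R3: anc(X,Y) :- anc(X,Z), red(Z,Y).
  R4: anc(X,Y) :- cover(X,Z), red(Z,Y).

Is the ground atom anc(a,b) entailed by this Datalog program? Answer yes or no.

round 1: derive cover(a,a) via R0 from red(a,a)
round 1: derive cover(b,c) via R0 from red(b,c)
round 1: derive cover(b,h) via R0 from red(b,h)
round 1: derive cover(b,i) via R0 from red(b,i)
round 1: derive cover(c,a) via R0 from red(c,a)
round 1: derive cover(c,i) via R0 from red(c,i)
round 1: derive cover(h,a) via R0 from red(h,a)
round 1: derive cover(h,b) via R0 from red(h,b)
round 1: derive cover(i,a) via R0 from red(i,a)
round 1: derive cover(i,c) via R0 from red(i,c)
round 1: derive cover(i,h) via R0 from red(i,h)
round 1: derive cover(j,a) via R0 from red(j,a)
round 1: derive cover(j,b) via R0 from red(j,b)
round 2: derive cover(b,a) via R1 from cover(b,c), cover(c,a)
round 2: derive cover(b,b) via R1 from cover(b,h), cover(h,b)
round 2: derive cover(c,c) via R1 from cover(c,i), cover(i,c)
round 2: derive cover(c,h) via R1 from cover(c,i), cover(i,h)
round 2: derive cover(h,c) via R1 from cover(h,b), cover(b,c)
round 2: derive cover(h,h) via R1 from cover(h,b), cover(b,h)
round 2: derive cover(h,i) via R1 from cover(h,b), cover(b,i)
round 2: derive cover(i,b) via R1 from cover(i,h), cover(h,b)
round 2: derive cover(i,i) via R1 from cover(i,c), cover(c,i)
round 2: derive cover(j,c) via R1 from cover(j,b), cover(b,c)
round 2: derive cover(j,h) via R1 from cover(j,b), cover(b,h)
round 2: derive cover(j,i) via R1 from cover(j,b), cover(b,i)
round 2: derive anc(a,a) via R2 from cover(a,a)
round 2: derive anc(b,c) via R2 from cover(b,c)
round 2: derive anc(b,h) via R2 from cover(b,h)
round 2: derive anc(b,i) via R2 from cover(b,i)
round 2: derive anc(c,a) via R2 from cover(c,a)
round 2: derive anc(c,i) via R2 from cover(c,i)
round 2: derive anc(h,a) via R2 from cover(h,a)
round 2: derive anc(h,b) via R2 from cover(h,b)
round 2: derive anc(i,a) via R2 from cover(i,a)
round 2: derive anc(i,c) via R2 from cover(i,c)
round 2: derive anc(i,h) via R2 from cover(i,h)
round 2: derive anc(j,a) via R2 from cover(j,a)
round 2: derive anc(j,b) via R2 from cover(j,b)
round 2: derive anc(b,a) via R4 from cover(b,c), red(c,a)
round 2: derive anc(b,b) via R4 from cover(b,h), red(h,b)
round 2: derive anc(c,c) via R4 from cover(c,i), red(i,c)
round 2: derive anc(c,h) via R4 from cover(c,i), red(i,h)
round 2: derive anc(h,c) via R4 from cover(h,b), red(b,c)
round 2: derive anc(h,h) via R4 from cover(h,b), red(b,h)
round 2: derive anc(h,i) via R4 from cover(h,b), red(b,i)
round 2: derive anc(i,b) via R4 from cover(i,h), red(h,b)
round 2: derive anc(i,i) via R4 from cover(i,c), red(c,i)
round 2: derive anc(j,c) via R4 from cover(j,b), red(b,c)
round 2: derive anc(j,h) via R4 from cover(j,b), red(b,h)
round 2: derive anc(j,i) via R4 from cover(j,b), red(b,i)
round 3: derive cover(c,b) via R1 from cover(c,h), cover(h,b)
round 3: derive anc(c,b) via R3 from anc(c,h), red(h,b)

no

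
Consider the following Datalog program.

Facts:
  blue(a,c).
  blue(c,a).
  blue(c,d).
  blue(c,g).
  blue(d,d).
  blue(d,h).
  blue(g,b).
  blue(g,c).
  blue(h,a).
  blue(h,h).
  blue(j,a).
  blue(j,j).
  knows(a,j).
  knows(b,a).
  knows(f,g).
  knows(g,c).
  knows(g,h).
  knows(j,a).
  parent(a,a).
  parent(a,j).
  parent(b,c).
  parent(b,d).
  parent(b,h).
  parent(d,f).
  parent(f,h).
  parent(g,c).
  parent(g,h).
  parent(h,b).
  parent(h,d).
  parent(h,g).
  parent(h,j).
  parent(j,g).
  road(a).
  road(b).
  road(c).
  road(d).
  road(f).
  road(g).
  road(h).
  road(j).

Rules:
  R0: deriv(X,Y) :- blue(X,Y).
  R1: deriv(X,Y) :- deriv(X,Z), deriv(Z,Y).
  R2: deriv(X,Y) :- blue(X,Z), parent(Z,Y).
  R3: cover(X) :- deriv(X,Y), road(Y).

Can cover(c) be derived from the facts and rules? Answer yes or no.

yes

round 1: derive deriv(a,c) via R0 from blue(a,c)
round 1: derive deriv(c,a) via R0 from blue(c,a)
round 1: derive deriv(c,d) via R0 from blue(c,d)
round 1: derive deriv(c,g) via R0 from blue(c,g)
round 1: derive deriv(d,d) via R0 from blue(d,d)
round 1: derive deriv(d,h) via R0 from blue(d,h)
round 1: derive deriv(g,b) via R0 from blue(g,b)
round 1: derive deriv(g,c) via R0 from blue(g,c)
round 1: derive deriv(h,a) via R0 from blue(h,a)
round 1: derive deriv(h,h) via R0 from blue(h,h)
round 1: derive deriv(j,a) via R0 from blue(j,a)
round 1: derive deriv(j,j) via R0 from blue(j,j)
round 1: derive deriv(c,c) via R2 from blue(c,g), parent(g,c)
round 1: derive deriv(c,f) via R2 from blue(c,d), parent(d,f)
round 1: derive deriv(c,h) via R2 from blue(c,g), parent(g,h)
round 1: derive deriv(c,j) via R2 from blue(c,a), parent(a,j)
round 1: derive deriv(d,b) via R2 from blue(d,h), parent(h,b)
round 1: derive deriv(d,f) via R2 from blue(d,d), parent(d,f)
round 1: derive deriv(d,g) via R2 from blue(d,h), parent(h,g)
round 1: derive deriv(d,j) via R2 from blue(d,h), parent(h,j)
round 1: derive deriv(g,d) via R2 from blue(g,b), parent(b,d)
round 1: derive deriv(g,h) via R2 from blue(g,b), parent(b,h)
round 1: derive deriv(h,b) via R2 from blue(h,h), parent(h,b)
round 1: derive deriv(h,d) via R2 from blue(h,h), parent(h,d)
round 1: derive deriv(h,g) via R2 from blue(h,h), parent(h,g)
round 1: derive deriv(h,j) via R2 from blue(h,a), parent(a,j)
round 1: derive deriv(j,g) via R2 from blue(j,j), parent(j,g)
round 2: derive deriv(a,a) via R1 from deriv(a,c), deriv(c,a)
round 2: derive deriv(a,d) via R1 from deriv(a,c), deriv(c,d)
round 2: derive deriv(a,f) via R1 from deriv(a,c), deriv(c,f)
round 2: derive deriv(a,g) via R1 from deriv(a,c), deriv(c,g)
round 2: derive deriv(a,h) via R1 from deriv(a,c), deriv(c,h)
round 2: derive deriv(a,j) via R1 from deriv(a,c), deriv(c,j)
round 2: derive deriv(c,b) via R1 from deriv(c,d), deriv(d,b)
round 2: derive deriv(d,a) via R1 from deriv(d,h), deriv(h,a)
round 2: derive deriv(d,c) via R1 from deriv(d,g), deriv(g,c)
round 2: derive deriv(g,a) via R1 from deriv(g,c), deriv(c,a)
round 2: derive deriv(g,f) via R1 from deriv(g,c), deriv(c,f)
round 2: derive deriv(g,g) via R1 from deriv(g,c), deriv(c,g)
round 2: derive deriv(g,j) via R1 from deriv(g,c), deriv(c,j)
round 2: derive deriv(h,c) via R1 from deriv(h,a), deriv(a,c)
round 2: derive deriv(h,f) via R1 from deriv(h,d), deriv(d,f)
round 2: derive deriv(j,b) via R1 from deriv(j,g), deriv(g,b)
round 2: derive deriv(j,c) via R1 from deriv(j,a), deriv(a,c)
round 2: derive deriv(j,d) via R1 from deriv(j,g), deriv(g,d)
round 2: derive deriv(j,h) via R1 from deriv(j,g), deriv(g,h)
round 2: derive cover(a) via R3 from deriv(a,c), road(c)
round 2: derive cover(c) via R3 from deriv(c,a), road(a)
round 2: derive cover(d) via R3 from deriv(d,b), road(b)
round 2: derive cover(g) via R3 from deriv(g,b), road(b)
round 2: derive cover(h) via R3 from deriv(h,a), road(a)
round 2: derive cover(j) via R3 from deriv(j,a), road(a)
round 3: derive deriv(a,b) via R1 from deriv(a,c), deriv(c,b)
round 3: derive deriv(j,f) via R1 from deriv(j,a), deriv(a,f)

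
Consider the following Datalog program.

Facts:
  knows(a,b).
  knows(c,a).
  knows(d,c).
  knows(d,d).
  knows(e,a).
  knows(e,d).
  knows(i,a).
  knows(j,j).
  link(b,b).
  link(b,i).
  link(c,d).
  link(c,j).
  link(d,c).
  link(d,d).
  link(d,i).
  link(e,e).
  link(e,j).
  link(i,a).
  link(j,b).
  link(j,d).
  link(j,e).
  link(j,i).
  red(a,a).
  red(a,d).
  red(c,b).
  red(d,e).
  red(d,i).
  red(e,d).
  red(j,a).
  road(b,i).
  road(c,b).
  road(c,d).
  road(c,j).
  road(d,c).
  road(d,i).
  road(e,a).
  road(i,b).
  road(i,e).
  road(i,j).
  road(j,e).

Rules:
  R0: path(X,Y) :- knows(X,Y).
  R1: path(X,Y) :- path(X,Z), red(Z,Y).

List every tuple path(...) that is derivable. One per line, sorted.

round 1: derive path(a,b) via R0 from knows(a,b)
round 1: derive path(c,a) via R0 from knows(c,a)
round 1: derive path(d,c) via R0 from knows(d,c)
round 1: derive path(d,d) via R0 from knows(d,d)
round 1: derive path(e,a) via R0 from knows(e,a)
round 1: derive path(e,d) via R0 from knows(e,d)
round 1: derive path(i,a) via R0 from knows(i,a)
round 1: derive path(j,j) via R0 from knows(j,j)
round 2: derive path(c,d) via R1 from path(c,a), red(a,d)
round 2: derive path(d,b) via R1 from path(d,c), red(c,b)
round 2: derive path(d,e) via R1 from path(d,d), red(d,e)
round 2: derive path(d,i) via R1 from path(d,d), red(d,i)
round 2: derive path(e,e) via R1 from path(e,d), red(d,e)
round 2: derive path(e,i) via R1 from path(e,d), red(d,i)
round 2: derive path(i,d) via R1 from path(i,a), red(a,d)
round 2: derive path(j,a) via R1 from path(j,j), red(j,a)
round 3: derive path(c,e) via R1 from path(c,d), red(d,e)
round 3: derive path(c,i) via R1 from path(c,d), red(d,i)
round 3: derive path(i,e) via R1 from path(i,d), red(d,e)
round 3: derive path(i,i) via R1 from path(i,d), red(d,i)
round 3: derive path(j,d) via R1 from path(j,a), red(a,d)
round 4: derive path(j,e) via R1 from path(j,d), red(d,e)
round 4: derive path(j,i) via R1 from path(j,d), red(d,i)

path(a,b)
path(c,a)
path(c,d)
path(c,e)
path(c,i)
path(d,b)
path(d,c)
path(d,d)
path(d,e)
path(d,i)
path(e,a)
path(e,d)
path(e,e)
path(e,i)
path(i,a)
path(i,d)
path(i,e)
path(i,i)
path(j,a)
path(j,d)
path(j,e)
path(j,i)
path(j,j)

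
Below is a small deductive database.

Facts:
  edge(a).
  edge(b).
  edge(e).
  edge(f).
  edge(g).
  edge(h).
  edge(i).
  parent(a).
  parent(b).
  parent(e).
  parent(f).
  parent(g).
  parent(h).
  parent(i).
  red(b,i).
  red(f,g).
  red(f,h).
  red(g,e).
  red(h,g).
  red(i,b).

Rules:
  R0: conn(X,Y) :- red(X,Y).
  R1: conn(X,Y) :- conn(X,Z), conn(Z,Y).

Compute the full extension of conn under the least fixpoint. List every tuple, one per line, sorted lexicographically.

conn(b,b)
conn(b,i)
conn(f,e)
conn(f,g)
conn(f,h)
conn(g,e)
conn(h,e)
conn(h,g)
conn(i,b)
conn(i,i)

round 1: derive conn(b,i) via R0 from red(b,i)
round 1: derive conn(f,g) via R0 from red(f,g)
round 1: derive conn(f,h) via R0 from red(f,h)
round 1: derive conn(g,e) via R0 from red(g,e)
round 1: derive conn(h,g) via R0 from red(h,g)
round 1: derive conn(i,b) via R0 from red(i,b)
round 2: derive conn(b,b) via R1 from conn(b,i), conn(i,b)
round 2: derive conn(f,e) via R1 from conn(f,g), conn(g,e)
round 2: derive conn(h,e) via R1 from conn(h,g), conn(g,e)
round 2: derive conn(i,i) via R1 from conn(i,b), conn(b,i)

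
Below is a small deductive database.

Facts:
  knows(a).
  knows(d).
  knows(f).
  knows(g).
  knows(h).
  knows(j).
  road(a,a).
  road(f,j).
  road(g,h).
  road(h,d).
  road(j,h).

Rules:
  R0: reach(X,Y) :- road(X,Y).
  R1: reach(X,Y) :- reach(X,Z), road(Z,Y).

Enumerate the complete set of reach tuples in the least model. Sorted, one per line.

reach(a,a)
reach(f,d)
reach(f,h)
reach(f,j)
reach(g,d)
reach(g,h)
reach(h,d)
reach(j,d)
reach(j,h)

round 1: derive reach(a,a) via R0 from road(a,a)
round 1: derive reach(f,j) via R0 from road(f,j)
round 1: derive reach(g,h) via R0 from road(g,h)
round 1: derive reach(h,d) via R0 from road(h,d)
round 1: derive reach(j,h) via R0 from road(j,h)
round 2: derive reach(f,h) via R1 from reach(f,j), road(j,h)
round 2: derive reach(g,d) via R1 from reach(g,h), road(h,d)
round 2: derive reach(j,d) via R1 from reach(j,h), road(h,d)
round 3: derive reach(f,d) via R1 from reach(f,h), road(h,d)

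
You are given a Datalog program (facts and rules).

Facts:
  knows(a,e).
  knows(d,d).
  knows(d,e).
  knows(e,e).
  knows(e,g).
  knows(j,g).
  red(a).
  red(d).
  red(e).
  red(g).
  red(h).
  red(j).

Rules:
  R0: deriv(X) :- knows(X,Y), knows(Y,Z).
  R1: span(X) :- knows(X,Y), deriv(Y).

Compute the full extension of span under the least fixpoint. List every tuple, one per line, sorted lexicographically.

span(a)
span(d)
span(e)

round 1: derive deriv(a) via R0 from knows(a,e), knows(e,e)
round 1: derive deriv(d) via R0 from knows(d,d), knows(d,d)
round 1: derive deriv(e) via R0 from knows(e,e), knows(e,e)
round 2: derive span(a) via R1 from knows(a,e), deriv(e)
round 2: derive span(d) via R1 from knows(d,d), deriv(d)
round 2: derive span(e) via R1 from knows(e,e), deriv(e)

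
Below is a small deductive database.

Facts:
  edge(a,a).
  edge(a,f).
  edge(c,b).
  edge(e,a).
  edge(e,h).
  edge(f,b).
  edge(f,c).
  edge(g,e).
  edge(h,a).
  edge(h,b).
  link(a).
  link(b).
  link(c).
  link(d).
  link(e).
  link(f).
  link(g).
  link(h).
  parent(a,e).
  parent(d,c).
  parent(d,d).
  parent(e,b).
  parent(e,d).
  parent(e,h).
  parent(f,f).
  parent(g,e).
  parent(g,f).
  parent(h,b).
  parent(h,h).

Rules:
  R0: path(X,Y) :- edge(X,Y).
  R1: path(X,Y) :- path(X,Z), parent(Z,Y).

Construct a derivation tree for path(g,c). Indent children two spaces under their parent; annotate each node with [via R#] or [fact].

round 1: derive path(a,a) via R0 from edge(a,a)
round 1: derive path(a,f) via R0 from edge(a,f)
round 1: derive path(c,b) via R0 from edge(c,b)
round 1: derive path(e,a) via R0 from edge(e,a)
round 1: derive path(e,h) via R0 from edge(e,h)
round 1: derive path(f,b) via R0 from edge(f,b)
round 1: derive path(f,c) via R0 from edge(f,c)
round 1: derive path(g,e) via R0 from edge(g,e)
round 1: derive path(h,a) via R0 from edge(h,a)
round 1: derive path(h,b) via R0 from edge(h,b)
round 2: derive path(a,e) via R1 from path(a,a), parent(a,e)
round 2: derive path(e,b) via R1 from path(e,h), parent(h,b)
round 2: derive path(e,e) via R1 from path(e,a), parent(a,e)
round 2: derive path(g,b) via R1 from path(g,e), parent(e,b)
round 2: derive path(g,d) via R1 from path(g,e), parent(e,d)
round 2: derive path(g,h) via R1 from path(g,e), parent(e,h)
round 2: derive path(h,e) via R1 from path(h,a), parent(a,e)
round 3: derive path(a,b) via R1 from path(a,e), parent(e,b)
round 3: derive path(a,d) via R1 from path(a,e), parent(e,d)
round 3: derive path(a,h) via R1 from path(a,e), parent(e,h)
round 3: derive path(e,d) via R1 from path(e,e), parent(e,d)
round 3: derive path(g,c) via R1 from path(g,d), parent(d,c)
round 3: derive path(h,d) via R1 from path(h,e), parent(e,d)
round 3: derive path(h,h) via R1 from path(h,e), parent(e,h)
round 4: derive path(a,c) via R1 from path(a,d), parent(d,c)
round 4: derive path(e,c) via R1 from path(e,d), parent(d,c)
round 4: derive path(h,c) via R1 from path(h,d), parent(d,c)

path(g,c)  [via R1]
  path(g,d)  [via R1]
    path(g,e)  [via R0]
      edge(g,e)  [fact]
    parent(e,d)  [fact]
  parent(d,c)  [fact]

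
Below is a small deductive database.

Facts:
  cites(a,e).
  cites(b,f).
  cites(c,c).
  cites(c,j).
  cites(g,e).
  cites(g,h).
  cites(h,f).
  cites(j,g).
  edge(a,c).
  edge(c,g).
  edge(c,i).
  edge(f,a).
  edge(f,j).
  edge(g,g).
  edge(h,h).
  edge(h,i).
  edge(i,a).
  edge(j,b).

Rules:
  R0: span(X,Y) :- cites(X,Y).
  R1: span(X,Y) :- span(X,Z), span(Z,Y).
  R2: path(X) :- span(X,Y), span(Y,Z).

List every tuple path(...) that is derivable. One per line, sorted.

path(c)
path(g)
path(j)

round 1: derive span(a,e) via R0 from cites(a,e)
round 1: derive span(b,f) via R0 from cites(b,f)
round 1: derive span(c,c) via R0 from cites(c,c)
round 1: derive span(c,j) via R0 from cites(c,j)
round 1: derive span(g,e) via R0 from cites(g,e)
round 1: derive span(g,h) via R0 from cites(g,h)
round 1: derive span(h,f) via R0 from cites(h,f)
round 1: derive span(j,g) via R0 from cites(j,g)
round 2: derive span(c,g) via R1 from span(c,j), span(j,g)
round 2: derive span(g,f) via R1 from span(g,h), span(h,f)
round 2: derive span(j,e) via R1 from span(j,g), span(g,e)
round 2: derive span(j,h) via R1 from span(j,g), span(g,h)
round 2: derive path(c) via R2 from span(c,c), span(c,c)
round 2: derive path(g) via R2 from span(g,h), span(h,f)
round 2: derive path(j) via R2 from span(j,g), span(g,e)
round 3: derive span(c,e) via R1 from span(c,g), span(g,e)
round 3: derive span(c,f) via R1 from span(c,g), span(g,f)
round 3: derive span(c,h) via R1 from span(c,g), span(g,h)
round 3: derive span(j,f) via R1 from span(j,g), span(g,f)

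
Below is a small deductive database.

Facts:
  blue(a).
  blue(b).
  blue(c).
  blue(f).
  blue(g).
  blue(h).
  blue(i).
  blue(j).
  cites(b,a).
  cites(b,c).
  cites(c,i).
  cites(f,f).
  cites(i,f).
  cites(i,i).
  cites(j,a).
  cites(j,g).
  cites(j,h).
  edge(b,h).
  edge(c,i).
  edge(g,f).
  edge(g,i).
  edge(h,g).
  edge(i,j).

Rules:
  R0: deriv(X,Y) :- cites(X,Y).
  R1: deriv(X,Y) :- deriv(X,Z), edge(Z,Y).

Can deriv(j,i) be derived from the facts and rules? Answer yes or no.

round 1: derive deriv(b,a) via R0 from cites(b,a)
round 1: derive deriv(b,c) via R0 from cites(b,c)
round 1: derive deriv(c,i) via R0 from cites(c,i)
round 1: derive deriv(f,f) via R0 from cites(f,f)
round 1: derive deriv(i,f) via R0 from cites(i,f)
round 1: derive deriv(i,i) via R0 from cites(i,i)
round 1: derive deriv(j,a) via R0 from cites(j,a)
round 1: derive deriv(j,g) via R0 from cites(j,g)
round 1: derive deriv(j,h) via R0 from cites(j,h)
round 2: derive deriv(b,i) via R1 from deriv(b,c), edge(c,i)
round 2: derive deriv(c,j) via R1 from deriv(c,i), edge(i,j)
round 2: derive deriv(i,j) via R1 from deriv(i,i), edge(i,j)
round 2: derive deriv(j,f) via R1 from deriv(j,g), edge(g,f)
round 2: derive deriv(j,i) via R1 from deriv(j,g), edge(g,i)
round 3: derive deriv(b,j) via R1 from deriv(b,i), edge(i,j)
round 3: derive deriv(j,j) via R1 from deriv(j,i), edge(i,j)

yes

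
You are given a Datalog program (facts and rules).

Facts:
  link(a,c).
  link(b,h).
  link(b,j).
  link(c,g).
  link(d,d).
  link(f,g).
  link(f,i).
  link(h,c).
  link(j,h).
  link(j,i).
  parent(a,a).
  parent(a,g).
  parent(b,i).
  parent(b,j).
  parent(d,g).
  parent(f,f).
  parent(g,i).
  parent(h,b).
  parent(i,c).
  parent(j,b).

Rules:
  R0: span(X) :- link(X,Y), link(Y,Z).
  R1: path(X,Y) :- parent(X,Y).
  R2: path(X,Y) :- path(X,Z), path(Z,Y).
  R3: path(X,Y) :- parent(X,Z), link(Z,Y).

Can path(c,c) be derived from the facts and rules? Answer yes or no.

round 1: derive path(a,a) via R1 from parent(a,a)
round 1: derive path(a,g) via R1 from parent(a,g)
round 1: derive path(b,i) via R1 from parent(b,i)
round 1: derive path(b,j) via R1 from parent(b,j)
round 1: derive path(d,g) via R1 from parent(d,g)
round 1: derive path(f,f) via R1 from parent(f,f)
round 1: derive path(g,i) via R1 from parent(g,i)
round 1: derive path(h,b) via R1 from parent(h,b)
round 1: derive path(i,c) via R1 from parent(i,c)
round 1: derive path(j,b) via R1 from parent(j,b)
round 1: derive path(a,c) via R3 from parent(a,a), link(a,c)
round 1: derive path(b,h) via R3 from parent(b,j), link(j,h)
round 1: derive path(f,g) via R3 from parent(f,f), link(f,g)
round 1: derive path(f,i) via R3 from parent(f,f), link(f,i)
round 1: derive path(h,h) via R3 from parent(h,b), link(b,h)
round 1: derive path(h,j) via R3 from parent(h,b), link(b,j)
round 1: derive path(i,g) via R3 from parent(i,c), link(c,g)
round 1: derive path(j,h) via R3 from parent(j,b), link(b,h)
round 1: derive path(j,j) via R3 from parent(j,b), link(b,j)
round 2: derive path(a,i) via R2 from path(a,g), path(g,i)
round 2: derive path(b,b) via R2 from path(b,h), path(h,b)
round 2: derive path(b,c) via R2 from path(b,i), path(i,c)
round 2: derive path(b,g) via R2 from path(b,i), path(i,g)
round 2: derive path(d,i) via R2 from path(d,g), path(g,i)
round 2: derive path(f,c) via R2 from path(f,i), path(i,c)
round 2: derive path(g,c) via R2 from path(g,i), path(i,c)
round 2: derive path(g,g) via R2 from path(g,i), path(i,g)
round 2: derive path(h,i) via R2 from path(h,b), path(b,i)
round 2: derive path(i,i) via R2 from path(i,g), path(g,i)
round 2: derive path(j,i) via R2 from path(j,b), path(b,i)
round 3: derive path(d,c) via R2 from path(d,g), path(g,c)
round 3: derive path(h,c) via R2 from path(h,b), path(b,c)
round 3: derive path(h,g) via R2 from path(h,b), path(b,g)
round 3: derive path(j,c) via R2 from path(j,b), path(b,c)
round 3: derive path(j,g) via R2 from path(j,b), path(b,g)

no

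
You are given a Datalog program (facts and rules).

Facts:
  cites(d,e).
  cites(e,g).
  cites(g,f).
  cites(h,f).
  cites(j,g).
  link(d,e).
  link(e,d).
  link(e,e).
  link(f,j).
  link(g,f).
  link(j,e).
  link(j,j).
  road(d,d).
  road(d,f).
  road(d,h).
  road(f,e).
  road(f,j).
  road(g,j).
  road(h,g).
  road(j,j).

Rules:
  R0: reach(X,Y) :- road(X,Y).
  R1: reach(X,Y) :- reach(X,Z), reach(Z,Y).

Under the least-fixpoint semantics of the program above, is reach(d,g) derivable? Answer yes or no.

round 1: derive reach(d,d) via R0 from road(d,d)
round 1: derive reach(d,f) via R0 from road(d,f)
round 1: derive reach(d,h) via R0 from road(d,h)
round 1: derive reach(f,e) via R0 from road(f,e)
round 1: derive reach(f,j) via R0 from road(f,j)
round 1: derive reach(g,j) via R0 from road(g,j)
round 1: derive reach(h,g) via R0 from road(h,g)
round 1: derive reach(j,j) via R0 from road(j,j)
round 2: derive reach(d,e) via R1 from reach(d,f), reach(f,e)
round 2: derive reach(d,g) via R1 from reach(d,h), reach(h,g)
round 2: derive reach(d,j) via R1 from reach(d,f), reach(f,j)
round 2: derive reach(h,j) via R1 from reach(h,g), reach(g,j)

yes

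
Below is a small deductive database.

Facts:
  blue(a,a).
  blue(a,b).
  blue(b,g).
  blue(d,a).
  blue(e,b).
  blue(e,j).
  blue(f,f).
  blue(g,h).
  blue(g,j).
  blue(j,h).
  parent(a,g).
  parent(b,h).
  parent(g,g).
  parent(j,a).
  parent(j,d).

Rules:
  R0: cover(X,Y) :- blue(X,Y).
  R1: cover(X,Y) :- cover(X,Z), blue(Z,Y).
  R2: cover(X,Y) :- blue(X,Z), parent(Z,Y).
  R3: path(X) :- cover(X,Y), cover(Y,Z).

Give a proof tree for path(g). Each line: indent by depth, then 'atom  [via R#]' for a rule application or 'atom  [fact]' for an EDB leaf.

path(g)  [via R3]
  cover(g,a)  [via R2]
    blue(g,j)  [fact]
    parent(j,a)  [fact]
  cover(a,a)  [via R0]
    blue(a,a)  [fact]

round 1: derive cover(a,a) via R0 from blue(a,a)
round 1: derive cover(a,b) via R0 from blue(a,b)
round 1: derive cover(b,g) via R0 from blue(b,g)
round 1: derive cover(d,a) via R0 from blue(d,a)
round 1: derive cover(e,b) via R0 from blue(e,b)
round 1: derive cover(e,j) via R0 from blue(e,j)
round 1: derive cover(f,f) via R0 from blue(f,f)
round 1: derive cover(g,h) via R0 from blue(g,h)
round 1: derive cover(g,j) via R0 from blue(g,j)
round 1: derive cover(j,h) via R0 from blue(j,h)
round 1: derive cover(a,g) via R2 from blue(a,a), parent(a,g)
round 1: derive cover(a,h) via R2 from blue(a,b), parent(b,h)
round 1: derive cover(d,g) via R2 from blue(d,a), parent(a,g)
round 1: derive cover(e,a) via R2 from blue(e,j), parent(j,a)
round 1: derive cover(e,d) via R2 from blue(e,j), parent(j,d)
round 1: derive cover(e,h) via R2 from blue(e,b), parent(b,h)
round 1: derive cover(g,a) via R2 from blue(g,j), parent(j,a)
round 1: derive cover(g,d) via R2 from blue(g,j), parent(j,d)
round 2: derive cover(a,j) via R1 from cover(a,g), blue(g,j)
round 2: derive cover(b,h) via R1 from cover(b,g), blue(g,h)
round 2: derive cover(b,j) via R1 from cover(b,g), blue(g,j)
round 2: derive cover(d,b) via R1 from cover(d,a), blue(a,b)
round 2: derive cover(d,h) via R1 from cover(d,g), blue(g,h)
round 2: derive cover(d,j) via R1 from cover(d,g), blue(g,j)
round 2: derive cover(e,g) via R1 from cover(e,b), blue(b,g)
round 2: derive cover(g,b) via R1 from cover(g,a), blue(a,b)
round 2: derive path(a) via R3 from cover(a,a), cover(a,a)
round 2: derive path(b) via R3 from cover(b,g), cover(g,a)
round 2: derive path(d) via R3 from cover(d,a), cover(a,a)
round 2: derive path(e) via R3 from cover(e,a), cover(a,a)
round 2: derive path(f) via R3 from cover(f,f), cover(f,f)
round 2: derive path(g) via R3 from cover(g,a), cover(a,a)
round 3: derive cover(g,g) via R1 from cover(g,b), blue(b,g)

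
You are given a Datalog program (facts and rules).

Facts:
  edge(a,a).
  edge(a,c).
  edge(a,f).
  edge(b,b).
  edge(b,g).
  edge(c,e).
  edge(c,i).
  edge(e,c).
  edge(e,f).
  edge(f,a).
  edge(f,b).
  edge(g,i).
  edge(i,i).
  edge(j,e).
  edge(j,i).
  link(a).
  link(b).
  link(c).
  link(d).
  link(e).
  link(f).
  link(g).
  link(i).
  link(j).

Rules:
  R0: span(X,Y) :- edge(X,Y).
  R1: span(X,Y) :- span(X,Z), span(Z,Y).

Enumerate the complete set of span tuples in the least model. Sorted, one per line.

span(a,a)
span(a,b)
span(a,c)
span(a,e)
span(a,f)
span(a,g)
span(a,i)
span(b,b)
span(b,g)
span(b,i)
span(c,a)
span(c,b)
span(c,c)
span(c,e)
span(c,f)
span(c,g)
span(c,i)
span(e,a)
span(e,b)
span(e,c)
span(e,e)
span(e,f)
span(e,g)
span(e,i)
span(f,a)
span(f,b)
span(f,c)
span(f,e)
span(f,f)
span(f,g)
span(f,i)
span(g,i)
span(i,i)
span(j,a)
span(j,b)
span(j,c)
span(j,e)
span(j,f)
span(j,g)
span(j,i)

round 1: derive span(a,a) via R0 from edge(a,a)
round 1: derive span(a,c) via R0 from edge(a,c)
round 1: derive span(a,f) via R0 from edge(a,f)
round 1: derive span(b,b) via R0 from edge(b,b)
round 1: derive span(b,g) via R0 from edge(b,g)
round 1: derive span(c,e) via R0 from edge(c,e)
round 1: derive span(c,i) via R0 from edge(c,i)
round 1: derive span(e,c) via R0 from edge(e,c)
round 1: derive span(e,f) via R0 from edge(e,f)
round 1: derive span(f,a) via R0 from edge(f,a)
round 1: derive span(f,b) via R0 from edge(f,b)
round 1: derive span(g,i) via R0 from edge(g,i)
round 1: derive span(i,i) via R0 from edge(i,i)
round 1: derive span(j,e) via R0 from edge(j,e)
round 1: derive span(j,i) via R0 from edge(j,i)
round 2: derive span(a,b) via R1 from span(a,f), span(f,b)
round 2: derive span(a,e) via R1 from span(a,c), span(c,e)
round 2: derive span(a,i) via R1 from span(a,c), span(c,i)
round 2: derive span(b,i) via R1 from span(b,g), span(g,i)
round 2: derive span(c,c) via R1 from span(c,e), span(e,c)
round 2: derive span(c,f) via R1 from span(c,e), span(e,f)
round 2: derive span(e,a) via R1 from span(e,f), span(f,a)
round 2: derive span(e,b) via R1 from span(e,f), span(f,b)
round 2: derive span(e,e) via R1 from span(e,c), span(c,e)
round 2: derive span(e,i) via R1 from span(e,c), span(c,i)
round 2: derive span(f,c) via R1 from span(f,a), span(a,c)
round 2: derive span(f,f) via R1 from span(f,a), span(a,f)
round 2: derive span(f,g) via R1 from span(f,b), span(b,g)
round 2: derive span(j,c) via R1 from span(j,e), span(e,c)
round 2: derive span(j,f) via R1 from span(j,e), span(e,f)
round 3: derive span(a,g) via R1 from span(a,b), span(b,g)
round 3: derive span(c,a) via R1 from span(c,e), span(e,a)
round 3: derive span(c,b) via R1 from span(c,e), span(e,b)
round 3: derive span(c,g) via R1 from span(c,f), span(f,g)
round 3: derive span(e,g) via R1 from span(e,b), span(b,g)
round 3: derive span(f,e) via R1 from span(f,a), span(a,e)
round 3: derive span(f,i) via R1 from span(f,a), span(a,i)
round 3: derive span(j,a) via R1 from span(j,e), span(e,a)
round 3: derive span(j,b) via R1 from span(j,e), span(e,b)
round 3: derive span(j,g) via R1 from span(j,f), span(f,g)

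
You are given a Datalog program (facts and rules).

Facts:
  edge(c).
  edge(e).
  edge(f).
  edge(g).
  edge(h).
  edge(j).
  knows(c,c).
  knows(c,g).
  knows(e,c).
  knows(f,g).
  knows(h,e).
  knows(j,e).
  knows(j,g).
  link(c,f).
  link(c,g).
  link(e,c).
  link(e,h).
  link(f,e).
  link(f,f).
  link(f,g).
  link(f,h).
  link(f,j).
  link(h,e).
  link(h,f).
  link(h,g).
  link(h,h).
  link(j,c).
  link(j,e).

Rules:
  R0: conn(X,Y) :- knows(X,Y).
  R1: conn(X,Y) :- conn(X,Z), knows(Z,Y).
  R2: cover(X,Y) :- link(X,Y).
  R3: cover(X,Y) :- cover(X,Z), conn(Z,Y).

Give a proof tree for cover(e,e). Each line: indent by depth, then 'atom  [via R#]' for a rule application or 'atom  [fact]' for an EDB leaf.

round 1: derive conn(c,c) via R0 from knows(c,c)
round 1: derive conn(c,g) via R0 from knows(c,g)
round 1: derive conn(e,c) via R0 from knows(e,c)
round 1: derive conn(f,g) via R0 from knows(f,g)
round 1: derive conn(h,e) via R0 from knows(h,e)
round 1: derive conn(j,e) via R0 from knows(j,e)
round 1: derive conn(j,g) via R0 from knows(j,g)
round 1: derive cover(c,f) via R2 from link(c,f)
round 1: derive cover(c,g) via R2 from link(c,g)
round 1: derive cover(e,c) via R2 from link(e,c)
round 1: derive cover(e,h) via R2 from link(e,h)
round 1: derive cover(f,e) via R2 from link(f,e)
round 1: derive cover(f,f) via R2 from link(f,f)
round 1: derive cover(f,g) via R2 from link(f,g)
round 1: derive cover(f,h) via R2 from link(f,h)
round 1: derive cover(f,j) via R2 from link(f,j)
round 1: derive cover(h,e) via R2 from link(h,e)
round 1: derive cover(h,f) via R2 from link(h,f)
round 1: derive cover(h,g) via R2 from link(h,g)
round 1: derive cover(h,h) via R2 from link(h,h)
round 1: derive cover(j,c) via R2 from link(j,c)
round 1: derive cover(j,e) via R2 from link(j,e)
round 2: derive conn(e,g) via R1 from conn(e,c), knows(c,g)
round 2: derive conn(h,c) via R1 from conn(h,e), knows(e,c)
round 2: derive conn(j,c) via R1 from conn(j,e), knows(e,c)
round 2: derive cover(e,e) via R3 from cover(e,h), conn(h,e)
round 2: derive cover(e,g) via R3 from cover(e,c), conn(c,g)
round 2: derive cover(f,c) via R3 from cover(f,e), conn(e,c)
round 2: derive cover(h,c) via R3 from cover(h,e), conn(e,c)
round 2: derive cover(j,g) via R3 from cover(j,c), conn(c,g)
round 3: derive conn(h,g) via R1 from conn(h,c), knows(c,g)

cover(e,e)  [via R3]
  cover(e,h)  [via R2]
    link(e,h)  [fact]
  conn(h,e)  [via R0]
    knows(h,e)  [fact]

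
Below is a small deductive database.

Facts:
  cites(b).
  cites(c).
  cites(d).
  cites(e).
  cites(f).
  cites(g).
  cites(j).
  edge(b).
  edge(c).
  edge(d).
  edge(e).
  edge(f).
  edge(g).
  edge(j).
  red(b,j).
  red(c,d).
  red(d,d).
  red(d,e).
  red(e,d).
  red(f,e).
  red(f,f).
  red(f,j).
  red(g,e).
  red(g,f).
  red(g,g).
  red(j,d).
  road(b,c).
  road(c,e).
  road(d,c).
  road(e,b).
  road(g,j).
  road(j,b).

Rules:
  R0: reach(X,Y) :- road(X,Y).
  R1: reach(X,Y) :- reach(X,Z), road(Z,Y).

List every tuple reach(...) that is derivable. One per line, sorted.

reach(b,b)
reach(b,c)
reach(b,e)
reach(c,b)
reach(c,c)
reach(c,e)
reach(d,b)
reach(d,c)
reach(d,e)
reach(e,b)
reach(e,c)
reach(e,e)
reach(g,b)
reach(g,c)
reach(g,e)
reach(g,j)
reach(j,b)
reach(j,c)
reach(j,e)

round 1: derive reach(b,c) via R0 from road(b,c)
round 1: derive reach(c,e) via R0 from road(c,e)
round 1: derive reach(d,c) via R0 from road(d,c)
round 1: derive reach(e,b) via R0 from road(e,b)
round 1: derive reach(g,j) via R0 from road(g,j)
round 1: derive reach(j,b) via R0 from road(j,b)
round 2: derive reach(b,e) via R1 from reach(b,c), road(c,e)
round 2: derive reach(c,b) via R1 from reach(c,e), road(e,b)
round 2: derive reach(d,e) via R1 from reach(d,c), road(c,e)
round 2: derive reach(e,c) via R1 from reach(e,b), road(b,c)
round 2: derive reach(g,b) via R1 from reach(g,j), road(j,b)
round 2: derive reach(j,c) via R1 from reach(j,b), road(b,c)
round 3: derive reach(b,b) via R1 from reach(b,e), road(e,b)
round 3: derive reach(c,c) via R1 from reach(c,b), road(b,c)
round 3: derive reach(d,b) via R1 from reach(d,e), road(e,b)
round 3: derive reach(e,e) via R1 from reach(e,c), road(c,e)
round 3: derive reach(g,c) via R1 from reach(g,b), road(b,c)
round 3: derive reach(j,e) via R1 from reach(j,c), road(c,e)
round 4: derive reach(g,e) via R1 from reach(g,c), road(c,e)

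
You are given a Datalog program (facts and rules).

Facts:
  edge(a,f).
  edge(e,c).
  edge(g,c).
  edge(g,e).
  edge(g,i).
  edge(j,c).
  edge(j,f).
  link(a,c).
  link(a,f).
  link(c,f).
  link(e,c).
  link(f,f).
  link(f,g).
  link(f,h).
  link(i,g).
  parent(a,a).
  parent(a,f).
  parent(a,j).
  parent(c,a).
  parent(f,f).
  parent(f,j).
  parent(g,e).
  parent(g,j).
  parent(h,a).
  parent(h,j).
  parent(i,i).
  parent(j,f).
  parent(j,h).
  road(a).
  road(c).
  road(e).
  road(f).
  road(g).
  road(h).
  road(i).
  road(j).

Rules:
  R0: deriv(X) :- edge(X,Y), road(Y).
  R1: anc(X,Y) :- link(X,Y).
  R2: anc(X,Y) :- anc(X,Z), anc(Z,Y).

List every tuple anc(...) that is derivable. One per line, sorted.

round 1: derive anc(a,c) via R1 from link(a,c)
round 1: derive anc(a,f) via R1 from link(a,f)
round 1: derive anc(c,f) via R1 from link(c,f)
round 1: derive anc(e,c) via R1 from link(e,c)
round 1: derive anc(f,f) via R1 from link(f,f)
round 1: derive anc(f,g) via R1 from link(f,g)
round 1: derive anc(f,h) via R1 from link(f,h)
round 1: derive anc(i,g) via R1 from link(i,g)
round 2: derive anc(a,g) via R2 from anc(a,f), anc(f,g)
round 2: derive anc(a,h) via R2 from anc(a,f), anc(f,h)
round 2: derive anc(c,g) via R2 from anc(c,f), anc(f,g)
round 2: derive anc(c,h) via R2 from anc(c,f), anc(f,h)
round 2: derive anc(e,f) via R2 from anc(e,c), anc(c,f)
round 3: derive anc(e,g) via R2 from anc(e,c), anc(c,g)
round 3: derive anc(e,h) via R2 from anc(e,c), anc(c,h)

anc(a,c)
anc(a,f)
anc(a,g)
anc(a,h)
anc(c,f)
anc(c,g)
anc(c,h)
anc(e,c)
anc(e,f)
anc(e,g)
anc(e,h)
anc(f,f)
anc(f,g)
anc(f,h)
anc(i,g)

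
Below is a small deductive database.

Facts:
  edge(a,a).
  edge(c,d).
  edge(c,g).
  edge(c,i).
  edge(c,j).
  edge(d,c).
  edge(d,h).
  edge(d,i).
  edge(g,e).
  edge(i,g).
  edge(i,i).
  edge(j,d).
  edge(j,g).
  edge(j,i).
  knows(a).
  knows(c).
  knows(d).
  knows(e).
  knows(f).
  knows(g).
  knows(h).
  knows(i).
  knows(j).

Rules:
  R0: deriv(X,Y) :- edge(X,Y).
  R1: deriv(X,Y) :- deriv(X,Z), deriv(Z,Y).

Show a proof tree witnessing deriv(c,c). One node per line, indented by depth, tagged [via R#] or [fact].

deriv(c,c)  [via R1]
  deriv(c,d)  [via R0]
    edge(c,d)  [fact]
  deriv(d,c)  [via R0]
    edge(d,c)  [fact]

round 1: derive deriv(a,a) via R0 from edge(a,a)
round 1: derive deriv(c,d) via R0 from edge(c,d)
round 1: derive deriv(c,g) via R0 from edge(c,g)
round 1: derive deriv(c,i) via R0 from edge(c,i)
round 1: derive deriv(c,j) via R0 from edge(c,j)
round 1: derive deriv(d,c) via R0 from edge(d,c)
round 1: derive deriv(d,h) via R0 from edge(d,h)
round 1: derive deriv(d,i) via R0 from edge(d,i)
round 1: derive deriv(g,e) via R0 from edge(g,e)
round 1: derive deriv(i,g) via R0 from edge(i,g)
round 1: derive deriv(i,i) via R0 from edge(i,i)
round 1: derive deriv(j,d) via R0 from edge(j,d)
round 1: derive deriv(j,g) via R0 from edge(j,g)
round 1: derive deriv(j,i) via R0 from edge(j,i)
round 2: derive deriv(c,c) via R1 from deriv(c,d), deriv(d,c)
round 2: derive deriv(c,e) via R1 from deriv(c,g), deriv(g,e)
round 2: derive deriv(c,h) via R1 from deriv(c,d), deriv(d,h)
round 2: derive deriv(d,d) via R1 from deriv(d,c), deriv(c,d)
round 2: derive deriv(d,g) via R1 from deriv(d,c), deriv(c,g)
round 2: derive deriv(d,j) via R1 from deriv(d,c), deriv(c,j)
round 2: derive deriv(i,e) via R1 from deriv(i,g), deriv(g,e)
round 2: derive deriv(j,c) via R1 from deriv(j,d), deriv(d,c)
round 2: derive deriv(j,e) via R1 from deriv(j,g), deriv(g,e)
round 2: derive deriv(j,h) via R1 from deriv(j,d), deriv(d,h)
round 3: derive deriv(d,e) via R1 from deriv(d,c), deriv(c,e)
round 3: derive deriv(j,j) via R1 from deriv(j,c), deriv(c,j)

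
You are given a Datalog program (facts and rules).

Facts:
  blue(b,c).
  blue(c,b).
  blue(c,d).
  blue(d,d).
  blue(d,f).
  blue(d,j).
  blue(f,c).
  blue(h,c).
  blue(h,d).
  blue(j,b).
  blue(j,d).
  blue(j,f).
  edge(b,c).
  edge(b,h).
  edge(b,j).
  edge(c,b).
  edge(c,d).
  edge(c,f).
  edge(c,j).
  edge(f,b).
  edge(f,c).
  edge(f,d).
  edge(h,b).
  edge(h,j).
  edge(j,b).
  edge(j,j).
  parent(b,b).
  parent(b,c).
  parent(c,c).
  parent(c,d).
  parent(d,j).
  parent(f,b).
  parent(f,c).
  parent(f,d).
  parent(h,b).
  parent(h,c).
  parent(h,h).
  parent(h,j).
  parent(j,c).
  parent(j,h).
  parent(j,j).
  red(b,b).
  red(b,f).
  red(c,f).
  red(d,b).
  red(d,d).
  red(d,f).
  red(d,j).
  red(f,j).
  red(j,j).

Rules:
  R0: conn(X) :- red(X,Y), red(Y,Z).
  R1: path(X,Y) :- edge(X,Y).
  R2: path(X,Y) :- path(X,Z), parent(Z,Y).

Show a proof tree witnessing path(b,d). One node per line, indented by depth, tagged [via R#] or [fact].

round 1: derive path(b,c) via R1 from edge(b,c)
round 1: derive path(b,h) via R1 from edge(b,h)
round 1: derive path(b,j) via R1 from edge(b,j)
round 1: derive path(c,b) via R1 from edge(c,b)
round 1: derive path(c,d) via R1 from edge(c,d)
round 1: derive path(c,f) via R1 from edge(c,f)
round 1: derive path(c,j) via R1 from edge(c,j)
round 1: derive path(f,b) via R1 from edge(f,b)
round 1: derive path(f,c) via R1 from edge(f,c)
round 1: derive path(f,d) via R1 from edge(f,d)
round 1: derive path(h,b) via R1 from edge(h,b)
round 1: derive path(h,j) via R1 from edge(h,j)
round 1: derive path(j,b) via R1 from edge(j,b)
round 1: derive path(j,j) via R1 from edge(j,j)
round 2: derive path(b,b) via R2 from path(b,h), parent(h,b)
round 2: derive path(b,d) via R2 from path(b,c), parent(c,d)
round 2: derive path(c,c) via R2 from path(c,b), parent(b,c)
round 2: derive path(c,h) via R2 from path(c,j), parent(j,h)
round 2: derive path(f,j) via R2 from path(f,d), parent(d,j)
round 2: derive path(h,c) via R2 from path(h,b), parent(b,c)
round 2: derive path(h,h) via R2 from path(h,j), parent(j,h)
round 2: derive path(j,c) via R2 from path(j,b), parent(b,c)
round 2: derive path(j,h) via R2 from path(j,j), parent(j,h)
round 3: derive path(f,h) via R2 from path(f,j), parent(j,h)
round 3: derive path(h,d) via R2 from path(h,c), parent(c,d)
round 3: derive path(j,d) via R2 from path(j,c), parent(c,d)

path(b,d)  [via R2]
  path(b,c)  [via R1]
    edge(b,c)  [fact]
  parent(c,d)  [fact]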